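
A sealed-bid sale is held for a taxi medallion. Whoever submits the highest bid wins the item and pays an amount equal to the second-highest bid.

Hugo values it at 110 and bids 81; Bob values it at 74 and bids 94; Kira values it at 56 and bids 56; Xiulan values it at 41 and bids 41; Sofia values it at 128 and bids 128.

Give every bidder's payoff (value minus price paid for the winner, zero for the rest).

Payoffs: Hugo 0, Bob 0, Kira 0, Xiulan 0, Sofia 34.

Ranking the bids: Sofia 128; Bob 94; Hugo 81; Kira 56; Xiulan 41.
Sofia has the top bid and wins; the price is the second-highest bid, 94.
Sofia's payoff = 128 − 94 = 34. All other bidders lose, so their payoff is 0.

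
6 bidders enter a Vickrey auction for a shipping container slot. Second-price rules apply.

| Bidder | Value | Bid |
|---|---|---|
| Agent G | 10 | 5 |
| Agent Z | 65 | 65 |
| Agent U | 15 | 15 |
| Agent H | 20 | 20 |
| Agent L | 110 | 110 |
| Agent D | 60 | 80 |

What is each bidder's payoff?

Sorted high to low: Agent L 110 > Agent D 80 > Agent Z 65 > Agent H 20 > Agent U 15 > Agent G 5.
Agent L has the top bid and wins; the price is the second-highest bid, 80.
Agent L's payoff = 110 − 80 = 30. All other bidders lose, so their payoff is 0.

Agent G 0, Agent Z 0, Agent U 0, Agent H 0, Agent L 30, Agent D 0.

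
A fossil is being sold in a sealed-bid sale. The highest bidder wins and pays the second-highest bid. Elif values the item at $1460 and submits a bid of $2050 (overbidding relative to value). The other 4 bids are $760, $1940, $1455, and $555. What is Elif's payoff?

Elif's payoff: -$480.

Highest competing bid: $1940.
Elif's bid $2050 is the highest overall, so Elif wins and pays the second-highest bid, $1940.
Payoff = value − price = $1460 − $1940 = -$480.
Overbidding won the item at a price above value — truthful bidding would have avoided this loss.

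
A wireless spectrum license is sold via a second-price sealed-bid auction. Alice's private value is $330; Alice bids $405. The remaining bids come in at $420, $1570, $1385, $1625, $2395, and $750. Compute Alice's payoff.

Alice's payoff: $0.

Highest competing bid: $2395.
Alice's bid $405 is not the highest, so Alice loses, pays nothing, and earns zero payoff.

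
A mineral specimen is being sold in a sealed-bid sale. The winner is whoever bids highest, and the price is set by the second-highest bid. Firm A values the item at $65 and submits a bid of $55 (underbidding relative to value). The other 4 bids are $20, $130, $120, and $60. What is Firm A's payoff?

Highest competing bid: $130.
Firm A's bid $55 is not the highest, so Firm A loses, pays nothing, and earns zero payoff.

Firm A's payoff: $0.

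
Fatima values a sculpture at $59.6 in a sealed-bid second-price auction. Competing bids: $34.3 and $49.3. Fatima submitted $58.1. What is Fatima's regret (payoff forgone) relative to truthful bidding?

The highest competing bid is $49.3.
Bidding truthfully at $59.6: Fatima has the top bid, wins, and pays the second-highest bid $49.3. Payoff = $59.6 − $49.3 = $10.3.
Bidding $58.1: Fatima has the top bid, wins, and pays the second-highest bid $49.3. Payoff = $59.6 − $49.3 = $10.3.
Regret = truthful payoff − actual payoff = $10.3 − $10.3 = $0.0.

Regret: $0.0.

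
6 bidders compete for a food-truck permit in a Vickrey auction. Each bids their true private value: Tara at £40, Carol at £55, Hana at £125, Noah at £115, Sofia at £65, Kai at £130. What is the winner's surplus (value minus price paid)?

Ordered from highest: Kai £130, then Hana £125, then Noah £115, then Sofia £65, then Carol £55, then Tara £40.
Kai wins with the top bid and pays the second-highest, £125.
Surplus = £130 − £125 = £5.

Winner's surplus: £5.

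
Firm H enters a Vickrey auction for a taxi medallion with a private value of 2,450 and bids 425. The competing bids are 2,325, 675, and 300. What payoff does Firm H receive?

Highest competing bid: 2,325.
Firm H's bid 425 is not the highest, so Firm H loses, pays nothing, and earns zero payoff.

Firm H's payoff: 0.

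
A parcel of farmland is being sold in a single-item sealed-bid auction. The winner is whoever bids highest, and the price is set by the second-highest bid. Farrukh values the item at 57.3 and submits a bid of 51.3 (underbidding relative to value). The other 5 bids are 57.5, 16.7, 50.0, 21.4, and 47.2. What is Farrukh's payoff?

Farrukh's payoff: 0.0.

Highest competing bid: 57.5.
Farrukh's bid 51.3 is not the highest, so Farrukh loses, pays nothing, and earns zero payoff.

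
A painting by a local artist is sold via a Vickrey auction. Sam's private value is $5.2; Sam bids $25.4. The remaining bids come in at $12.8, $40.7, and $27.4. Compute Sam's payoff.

Highest competing bid: $40.7.
Sam's bid $25.4 is not the highest, so Sam loses, pays nothing, and earns zero payoff.

Payoff = $0.0.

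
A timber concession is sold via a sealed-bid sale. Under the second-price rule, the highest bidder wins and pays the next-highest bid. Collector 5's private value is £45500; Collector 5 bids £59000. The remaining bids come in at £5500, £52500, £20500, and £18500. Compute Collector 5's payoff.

The bidder's payoff: -£7000.

Highest competing bid: £52500.
Collector 5's bid £59000 is the highest overall, so Collector 5 wins and pays the second-highest bid, £52500.
Payoff = value − price = £45500 − £52500 = -£7000.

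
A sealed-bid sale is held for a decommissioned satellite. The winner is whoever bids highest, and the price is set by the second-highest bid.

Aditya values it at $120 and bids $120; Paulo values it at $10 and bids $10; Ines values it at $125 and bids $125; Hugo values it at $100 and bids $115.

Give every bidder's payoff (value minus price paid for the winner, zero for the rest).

Sorted high to low: Ines $125; Aditya $120; Hugo $115; Paulo $10.
Ines has the top bid and wins; the price is the second-highest bid, $120.
Ines's payoff = $125 − $120 = $5. All other bidders lose, so their payoff is 0.

Payoffs: Aditya $0, Paulo $0, Ines $5, Hugo $0.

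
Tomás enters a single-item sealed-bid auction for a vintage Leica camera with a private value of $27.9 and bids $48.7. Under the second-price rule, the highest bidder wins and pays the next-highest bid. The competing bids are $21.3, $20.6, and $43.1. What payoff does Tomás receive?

Tomás's payoff: -$15.2.

Highest competing bid: $43.1.
Tomás's bid $48.7 is the highest overall, so Tomás wins and pays the second-highest bid, $43.1.
Payoff = value − price = $27.9 − $43.1 = -$15.2.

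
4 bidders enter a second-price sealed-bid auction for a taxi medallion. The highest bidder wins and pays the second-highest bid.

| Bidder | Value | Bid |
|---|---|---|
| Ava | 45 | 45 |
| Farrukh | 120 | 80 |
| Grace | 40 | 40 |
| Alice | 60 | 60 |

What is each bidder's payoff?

Bids in descending order: Farrukh 80, then Alice 60, then Ava 45, then Grace 40.
Farrukh has the top bid and wins; the price is the second-highest bid, 60.
Farrukh's payoff = 120 − 60 = 60. All other bidders lose, so their payoff is 0.

Payoffs: Ava 0, Farrukh 60, Grace 0, Alice 0.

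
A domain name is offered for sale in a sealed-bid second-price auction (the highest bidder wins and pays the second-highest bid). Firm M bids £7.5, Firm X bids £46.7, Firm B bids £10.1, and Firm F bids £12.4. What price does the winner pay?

The winner pays £12.4.

Sorted high to low: Firm X £46.7, then Firm F £12.4, then Firm B £10.1, then Firm M £7.5.
Firm X is the highest bidder, so Firm X wins.
Under the second-price rule, the price is the second-highest bid: £12.4.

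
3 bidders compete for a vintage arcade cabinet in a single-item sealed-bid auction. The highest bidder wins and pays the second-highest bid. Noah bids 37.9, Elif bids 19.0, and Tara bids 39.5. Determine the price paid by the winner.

Sorted high to low: Tara 39.5 > Noah 37.9 > Elif 19.0.
Tara has the highest bid, so Tara wins.
The second-highest bid is 37.9, so that is what Tara pays.

The winner pays 37.9.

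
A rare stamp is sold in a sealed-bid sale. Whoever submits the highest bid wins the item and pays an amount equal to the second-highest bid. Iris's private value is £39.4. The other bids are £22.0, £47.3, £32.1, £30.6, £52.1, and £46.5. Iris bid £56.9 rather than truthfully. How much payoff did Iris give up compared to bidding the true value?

The highest competing bid is £52.1.
Bidding truthfully at £39.4: the top bid is £52.1 (a rival), so Iris loses. Payoff = £0.0.
Bidding £56.9: Iris has the top bid, wins, and pays the second-highest bid £52.1. Payoff = £39.4 − £52.1 = -£12.7.
Regret = truthful payoff − actual payoff = £0.0 − -£12.7 = £12.7.
Deviating from a truthful bid can only lose payoff in a second-price auction — never gain.

Regret: £12.7.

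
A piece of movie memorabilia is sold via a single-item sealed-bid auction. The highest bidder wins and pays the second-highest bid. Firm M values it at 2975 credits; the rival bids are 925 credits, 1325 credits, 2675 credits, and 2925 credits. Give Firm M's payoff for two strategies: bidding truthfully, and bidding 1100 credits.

Truthful: 50 credits; alternative: 0 credits.

The highest competing bid is 2925 credits.
Bidding truthfully at 2975 credits: Firm M has the top bid, wins, and pays the second-highest bid 2925 credits. Payoff = 2975 credits − 2925 credits = 50 credits.
Bidding 1100 credits: the top bid is 2925 credits (a rival), so Firm M loses. Payoff = 0 credits.
This is the dominant-strategy logic: truthful bidding weakly beats any alternative.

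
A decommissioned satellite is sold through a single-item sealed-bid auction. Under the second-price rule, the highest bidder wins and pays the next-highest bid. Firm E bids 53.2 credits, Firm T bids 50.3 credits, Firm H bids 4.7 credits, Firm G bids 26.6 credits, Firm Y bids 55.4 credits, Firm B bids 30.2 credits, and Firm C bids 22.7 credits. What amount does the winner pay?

Ordered from highest: Firm Y 55.4 credits; Firm E 53.2 credits; Firm T 50.3 credits; Firm B 30.2 credits; Firm G 26.6 credits; Firm C 22.7 credits; Firm H 4.7 credits.
Firm Y has the highest bid, so Firm Y wins.
The second-highest bid is 53.2 credits, so that is what Firm Y pays.

53.2 credits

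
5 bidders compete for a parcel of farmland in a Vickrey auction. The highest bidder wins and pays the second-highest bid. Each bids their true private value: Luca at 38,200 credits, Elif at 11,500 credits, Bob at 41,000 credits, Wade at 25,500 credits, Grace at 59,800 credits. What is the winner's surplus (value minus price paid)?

Winner's surplus: 18,800 credits.

Sorted high to low: Grace 59,800 credits, then Bob 41,000 credits, then Luca 38,200 credits, then Wade 25,500 credits, then Elif 11,500 credits.
Grace wins with the top bid and pays the second-highest, 41,000 credits.
Surplus = 59,800 credits − 41,000 credits = 18,800 credits.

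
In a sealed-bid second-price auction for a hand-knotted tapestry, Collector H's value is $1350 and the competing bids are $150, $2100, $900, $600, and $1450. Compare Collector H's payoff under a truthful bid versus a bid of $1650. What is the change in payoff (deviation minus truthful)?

Payoff change: $0.

The highest competing bid is $2100.
Bidding truthfully at $1350: the top bid is $2100 (a rival), so Collector H loses. Payoff = $0.
Bidding $1650: the top bid is $2100 (a rival), so Collector H loses. Payoff = $0.
Change = $0 − $0 = $0.
The bid only affects whether you win, not the price — here both bids land on the same side of the top rival bid, so the deviation is payoff-neutral.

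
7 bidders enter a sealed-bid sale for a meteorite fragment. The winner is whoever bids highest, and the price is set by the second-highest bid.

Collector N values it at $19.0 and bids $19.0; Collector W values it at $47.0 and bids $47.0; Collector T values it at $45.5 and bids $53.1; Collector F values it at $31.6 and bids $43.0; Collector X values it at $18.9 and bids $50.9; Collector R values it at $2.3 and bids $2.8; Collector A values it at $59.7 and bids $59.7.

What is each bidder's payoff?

Collector N $0.0, Collector W $0.0, Collector T $0.0, Collector F $0.0, Collector X $0.0, Collector R $0.0, Collector A $6.6.

Bids in descending order: Collector A $59.7; Collector T $53.1; Collector X $50.9; Collector W $47.0; Collector F $43.0; Collector N $19.0; Collector R $2.8.
Collector A has the top bid and wins; the price is the second-highest bid, $53.1.
Collector A's payoff = $59.7 − $53.1 = $6.6. All other bidders lose, so their payoff is 0.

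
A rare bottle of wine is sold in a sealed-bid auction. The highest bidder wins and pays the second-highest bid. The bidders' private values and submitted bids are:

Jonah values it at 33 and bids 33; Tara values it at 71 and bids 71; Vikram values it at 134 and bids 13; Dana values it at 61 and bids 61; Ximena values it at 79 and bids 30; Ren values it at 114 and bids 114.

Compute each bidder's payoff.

Ordered from highest: Ren 114 > Tara 71 > Dana 61 > Jonah 33 > Ximena 30 > Vikram 13.
Ren has the top bid and wins; the price is the second-highest bid, 71.
Ren's payoff = 114 − 71 = 43. All other bidders lose, so their payoff is 0.

Payoffs: Jonah 0, Tara 0, Vikram 0, Dana 0, Ximena 0, Ren 43.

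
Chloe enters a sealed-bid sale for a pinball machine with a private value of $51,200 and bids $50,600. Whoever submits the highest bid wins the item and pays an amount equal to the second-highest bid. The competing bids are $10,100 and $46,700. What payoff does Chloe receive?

Payoff = $4,500.

Highest competing bid: $46,700.
Chloe's bid $50,600 is the highest overall, so Chloe wins and pays the second-highest bid, $46,700.
Payoff = value − price = $51,200 − $46,700 = $4,500.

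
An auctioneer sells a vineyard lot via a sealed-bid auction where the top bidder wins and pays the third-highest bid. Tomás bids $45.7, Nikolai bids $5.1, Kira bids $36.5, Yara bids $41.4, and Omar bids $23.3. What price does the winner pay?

Sorted high to low: Tomás $45.7 > Yara $41.4 > Kira $36.5 > Omar $23.3 > Nikolai $5.1.
Tomás is the highest bidder, so Tomás wins.
Under the third-price rule, the price is the third-highest bid: $36.5.

The winner pays $36.5.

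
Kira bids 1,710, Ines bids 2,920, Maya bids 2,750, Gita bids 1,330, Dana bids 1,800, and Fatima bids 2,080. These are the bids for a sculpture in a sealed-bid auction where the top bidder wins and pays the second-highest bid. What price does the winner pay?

Ranking the bids: Ines 2,920 > Maya 2,750 > Fatima 2,080 > Dana 1,800 > Kira 1,710 > Gita 1,330.
Ines is the highest bidder, so Ines wins.
Under the second-price rule, the price is the second-highest bid: 2,750.

2,750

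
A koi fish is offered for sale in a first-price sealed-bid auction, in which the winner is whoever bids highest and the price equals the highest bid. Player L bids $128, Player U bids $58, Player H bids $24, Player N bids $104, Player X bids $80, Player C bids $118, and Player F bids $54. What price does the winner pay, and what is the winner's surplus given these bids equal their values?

Price $128; surplus $0.

Bids in descending order: Player L $128, then Player C $118, then Player N $104, then Player X $80, then Player U $58, then Player F $54, then Player H $24.
Player L is the highest bidder, so Player L wins.
Under the first-price rule, the price is the highest bid: $128.
Surplus = $128 − $128 = $0.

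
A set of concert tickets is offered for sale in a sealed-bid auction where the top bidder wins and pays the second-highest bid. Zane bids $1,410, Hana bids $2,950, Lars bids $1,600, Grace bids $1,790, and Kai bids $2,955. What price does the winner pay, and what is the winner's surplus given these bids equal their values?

Price $2,950; surplus $5.

Sorted high to low: Kai $2,955, then Hana $2,950, then Grace $1,790, then Lars $1,600, then Zane $1,410.
Kai is the highest bidder, so Kai wins.
Under the second-price rule, the price is the second-highest bid: $2,950.
Surplus = $2,955 − $2,950 = $5.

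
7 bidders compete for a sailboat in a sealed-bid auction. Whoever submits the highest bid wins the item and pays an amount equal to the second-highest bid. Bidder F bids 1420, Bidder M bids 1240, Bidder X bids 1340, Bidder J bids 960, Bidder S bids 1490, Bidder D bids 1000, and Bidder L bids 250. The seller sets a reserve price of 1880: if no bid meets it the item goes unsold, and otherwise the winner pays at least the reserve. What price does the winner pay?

unsold

Sorted high to low: Bidder S 1490 > Bidder F 1420 > Bidder X 1340 > Bidder M 1240 > Bidder D 1000 > Bidder J 960 > Bidder L 250.
The top bid 1490 is below the reserve 1880, so the item goes unsold and nothing is paid.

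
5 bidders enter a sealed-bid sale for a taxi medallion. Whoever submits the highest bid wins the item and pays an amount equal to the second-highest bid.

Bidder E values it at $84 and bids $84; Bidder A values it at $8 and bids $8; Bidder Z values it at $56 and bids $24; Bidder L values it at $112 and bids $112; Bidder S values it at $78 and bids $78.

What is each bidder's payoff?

Ranking the bids: Bidder L $112; Bidder E $84; Bidder S $78; Bidder Z $24; Bidder A $8.
Bidder L has the top bid and wins; the price is the second-highest bid, $84.
Bidder L's payoff = $112 − $84 = $28. All other bidders lose, so their payoff is 0.

Payoffs: Bidder E $0, Bidder A $0, Bidder Z $0, Bidder L $28, Bidder S $0.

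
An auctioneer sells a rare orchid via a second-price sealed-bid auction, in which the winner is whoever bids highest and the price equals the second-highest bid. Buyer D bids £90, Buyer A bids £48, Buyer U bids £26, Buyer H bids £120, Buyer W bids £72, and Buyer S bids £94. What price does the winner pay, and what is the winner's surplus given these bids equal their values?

Ordered from highest: Buyer H £120; Buyer S £94; Buyer D £90; Buyer W £72; Buyer A £48; Buyer U £26.
Buyer H is the highest bidder, so Buyer H wins.
Under the second-price rule, the price is the second-highest bid: £94.
Surplus = £120 − £94 = £26.

Price £94; surplus £26.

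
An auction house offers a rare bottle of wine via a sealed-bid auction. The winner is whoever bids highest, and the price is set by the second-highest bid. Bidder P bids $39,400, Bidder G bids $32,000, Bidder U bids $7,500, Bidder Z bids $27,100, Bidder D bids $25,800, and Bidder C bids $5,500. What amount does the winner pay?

Sorted high to low: Bidder P $39,400, then Bidder G $32,000, then Bidder Z $27,100, then Bidder D $25,800, then Bidder U $7,500, then Bidder C $5,500.
Bidder P has the highest bid, so Bidder P wins.
The second-highest bid is $32,000, so that is what Bidder P pays.

$32,000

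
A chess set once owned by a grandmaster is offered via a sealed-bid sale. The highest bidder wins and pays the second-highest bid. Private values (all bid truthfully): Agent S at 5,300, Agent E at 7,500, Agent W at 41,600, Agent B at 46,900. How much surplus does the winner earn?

Sorted high to low: Agent B 46,900; Agent W 41,600; Agent E 7,500; Agent S 5,300.
Agent B wins with the top bid and pays the second-highest, 41,600.
Surplus = 46,900 − 41,600 = 5,300.

5,300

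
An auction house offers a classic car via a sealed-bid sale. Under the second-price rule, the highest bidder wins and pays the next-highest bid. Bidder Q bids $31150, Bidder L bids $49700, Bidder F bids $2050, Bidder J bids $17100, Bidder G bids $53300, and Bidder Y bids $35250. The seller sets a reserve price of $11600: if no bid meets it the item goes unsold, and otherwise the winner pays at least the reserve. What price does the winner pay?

Ranking the bids: Bidder G $53300 > Bidder L $49700 > Bidder Y $35250 > Bidder Q $31150 > Bidder J $17100 > Bidder F $2050.
Bidder G has the highest bid, so Bidder G wins.
The second-highest bid is $49700, which exceeds the reserve, so that sets the price.

Price paid: $49700.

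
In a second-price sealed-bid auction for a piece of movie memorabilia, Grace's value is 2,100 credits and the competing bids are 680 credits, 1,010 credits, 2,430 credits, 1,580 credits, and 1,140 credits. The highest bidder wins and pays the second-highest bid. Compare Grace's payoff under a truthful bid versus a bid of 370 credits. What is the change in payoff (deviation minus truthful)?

The highest competing bid is 2,430 credits.
Bidding truthfully at 2,100 credits: the top bid is 2,430 credits (a rival), so Grace loses. Payoff = 0 credits.
Bidding 370 credits: the top bid is 2,430 credits (a rival), so Grace loses. Payoff = 0 credits.
Change = 0 credits − 0 credits = 0 credits.

0 credits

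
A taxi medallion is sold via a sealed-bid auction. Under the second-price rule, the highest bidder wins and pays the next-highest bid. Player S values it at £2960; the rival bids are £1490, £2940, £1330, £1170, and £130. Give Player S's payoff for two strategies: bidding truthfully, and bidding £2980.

(a) £20  (b) £20

The highest competing bid is £2940.
Bidding truthfully at £2960: Player S has the top bid, wins, and pays the second-highest bid £2940. Payoff = £2960 − £2940 = £20.
Bidding £2980: Player S has the top bid, wins, and pays the second-highest bid £2940. Payoff = £2960 − £2940 = £20.
The bid only affects whether you win, not the price — here both bids land on the same side of the top rival bid, so the deviation is payoff-neutral.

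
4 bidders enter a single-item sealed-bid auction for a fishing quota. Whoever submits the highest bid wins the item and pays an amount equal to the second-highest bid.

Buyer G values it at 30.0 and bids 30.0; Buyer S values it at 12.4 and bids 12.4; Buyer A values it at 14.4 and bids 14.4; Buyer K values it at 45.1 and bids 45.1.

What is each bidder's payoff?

Sorted high to low: Buyer K 45.1 > Buyer G 30.0 > Buyer A 14.4 > Buyer S 12.4.
Buyer K has the top bid and wins; the price is the second-highest bid, 30.0.
Buyer K's payoff = 45.1 − 30.0 = 15.1. All other bidders lose, so their payoff is 0.

Payoffs: Buyer G 0.0, Buyer S 0.0, Buyer A 0.0, Buyer K 15.1.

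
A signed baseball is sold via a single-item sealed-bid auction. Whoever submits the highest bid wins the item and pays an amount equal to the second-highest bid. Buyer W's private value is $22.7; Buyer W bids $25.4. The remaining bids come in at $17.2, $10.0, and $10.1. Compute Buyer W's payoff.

$5.5

Highest competing bid: $17.2.
Buyer W's bid $25.4 is the highest overall, so Buyer W wins and pays the second-highest bid, $17.2.
Payoff = value − price = $22.7 − $17.2 = $5.5.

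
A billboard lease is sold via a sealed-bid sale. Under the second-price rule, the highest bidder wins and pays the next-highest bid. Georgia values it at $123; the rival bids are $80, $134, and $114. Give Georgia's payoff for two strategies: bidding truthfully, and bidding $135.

Truthful: $0; alternative: -$11.

The highest competing bid is $134.
Bidding truthfully at $123: the top bid is $134 (a rival), so Georgia loses. Payoff = $0.
Bidding $135: Georgia has the top bid, wins, and pays the second-highest bid $134. Payoff = $123 − $134 = -$11.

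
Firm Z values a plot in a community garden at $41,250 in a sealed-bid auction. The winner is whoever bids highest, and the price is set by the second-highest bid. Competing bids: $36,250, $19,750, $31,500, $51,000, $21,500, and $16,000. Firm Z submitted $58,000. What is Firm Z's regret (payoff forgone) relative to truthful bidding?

$9,750

The highest competing bid is $51,000.
Bidding truthfully at $41,250: the top bid is $51,000 (a rival), so Firm Z loses. Payoff = $0.
Bidding $58,000: Firm Z has the top bid, wins, and pays the second-highest bid $51,000. Payoff = $41,250 − $51,000 = -$9,750.
Regret = truthful payoff − actual payoff = $0 − -$9,750 = $9,750.
Deviating from a truthful bid can only lose payoff in a second-price auction — never gain.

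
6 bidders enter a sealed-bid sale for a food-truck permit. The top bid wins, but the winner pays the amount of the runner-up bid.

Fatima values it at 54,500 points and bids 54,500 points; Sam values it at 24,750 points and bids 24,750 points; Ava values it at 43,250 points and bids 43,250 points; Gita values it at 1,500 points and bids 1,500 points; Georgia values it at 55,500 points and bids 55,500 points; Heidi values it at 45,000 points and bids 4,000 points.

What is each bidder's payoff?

Ordered from highest: Georgia 55,500 points > Fatima 54,500 points > Ava 43,250 points > Sam 24,750 points > Heidi 4,000 points > Gita 1,500 points.
Georgia has the top bid and wins; the price is the second-highest bid, 54,500 points.
Georgia's payoff = 55,500 points − 54,500 points = 1,000 points. All other bidders lose, so their payoff is 0.

Payoffs: Fatima 0 points, Sam 0 points, Ava 0 points, Gita 0 points, Georgia 1,000 points, Heidi 0 points.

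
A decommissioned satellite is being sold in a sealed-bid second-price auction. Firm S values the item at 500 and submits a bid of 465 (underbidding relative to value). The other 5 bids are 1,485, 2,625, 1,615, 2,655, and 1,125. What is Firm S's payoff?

Highest competing bid: 2,655.
Firm S's bid 465 is not the highest, so Firm S loses, pays nothing, and earns zero payoff.

Payoff = 0.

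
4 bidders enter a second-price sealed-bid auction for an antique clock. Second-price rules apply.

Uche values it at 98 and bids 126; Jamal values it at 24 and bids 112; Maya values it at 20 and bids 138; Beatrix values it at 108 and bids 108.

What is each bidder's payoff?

Payoffs: Uche 0, Jamal 0, Maya -106, Beatrix 0.

Ordered from highest: Maya 138, then Uche 126, then Jamal 112, then Beatrix 108.
Maya has the top bid and wins; the price is the second-highest bid, 126.
Maya's payoff = 20 − 126 = -106. All other bidders lose, so their payoff is 0.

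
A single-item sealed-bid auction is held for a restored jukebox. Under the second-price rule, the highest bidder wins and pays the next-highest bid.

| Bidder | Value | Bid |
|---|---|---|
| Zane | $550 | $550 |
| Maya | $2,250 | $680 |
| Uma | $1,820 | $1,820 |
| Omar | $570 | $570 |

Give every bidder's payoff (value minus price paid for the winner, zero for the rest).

Payoffs: Zane $0, Maya $0, Uma $1,140, Omar $0.

Ranking the bids: Uma $1,820; Maya $680; Omar $570; Zane $550.
Uma has the top bid and wins; the price is the second-highest bid, $680.
Uma's payoff = $1,820 − $680 = $1,140. All other bidders lose, so their payoff is 0.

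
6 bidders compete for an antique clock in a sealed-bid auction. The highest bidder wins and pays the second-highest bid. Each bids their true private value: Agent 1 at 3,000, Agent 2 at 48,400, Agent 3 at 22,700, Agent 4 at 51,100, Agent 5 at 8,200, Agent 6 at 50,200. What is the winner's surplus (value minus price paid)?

Sorted high to low: Agent 4 51,100 > Agent 6 50,200 > Agent 2 48,400 > Agent 3 22,700 > Agent 5 8,200 > Agent 1 3,000.
Agent 4 wins with the top bid and pays the second-highest, 50,200.
Surplus = 51,100 − 50,200 = 900.

900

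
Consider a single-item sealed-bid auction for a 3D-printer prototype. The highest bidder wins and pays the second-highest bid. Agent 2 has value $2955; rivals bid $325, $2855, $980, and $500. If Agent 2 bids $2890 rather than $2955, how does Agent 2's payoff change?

Change in payoff: $0.

The highest competing bid is $2855.
Bidding truthfully at $2955: Agent 2 has the top bid, wins, and pays the second-highest bid $2855. Payoff = $2955 − $2855 = $100.
Bidding $2890: Agent 2 has the top bid, wins, and pays the second-highest bid $2855. Payoff = $2955 − $2855 = $100.
Change = $100 − $100 = $0.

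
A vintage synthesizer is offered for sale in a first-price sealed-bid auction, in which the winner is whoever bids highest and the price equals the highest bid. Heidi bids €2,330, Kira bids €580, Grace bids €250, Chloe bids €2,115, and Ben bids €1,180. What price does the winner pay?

Price paid: €2,330.

Ordered from highest: Heidi €2,330 > Chloe €2,115 > Ben €1,180 > Kira €580 > Grace €250.
Heidi is the highest bidder, so Heidi wins.
Under the first-price rule, the price is the highest bid: €2,330.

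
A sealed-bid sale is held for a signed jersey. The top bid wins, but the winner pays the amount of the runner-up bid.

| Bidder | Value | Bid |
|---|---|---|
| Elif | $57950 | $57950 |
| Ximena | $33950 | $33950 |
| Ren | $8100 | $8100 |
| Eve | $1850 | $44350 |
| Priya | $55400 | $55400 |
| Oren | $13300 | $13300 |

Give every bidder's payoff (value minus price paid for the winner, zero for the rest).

Payoffs: Elif $2550, Ximena $0, Ren $0, Eve $0, Priya $0, Oren $0.

Ordered from highest: Elif $57950; Priya $55400; Eve $44350; Ximena $33950; Oren $13300; Ren $8100.
Elif has the top bid and wins; the price is the second-highest bid, $55400.
Elif's payoff = $57950 − $55400 = $2550. All other bidders lose, so their payoff is 0.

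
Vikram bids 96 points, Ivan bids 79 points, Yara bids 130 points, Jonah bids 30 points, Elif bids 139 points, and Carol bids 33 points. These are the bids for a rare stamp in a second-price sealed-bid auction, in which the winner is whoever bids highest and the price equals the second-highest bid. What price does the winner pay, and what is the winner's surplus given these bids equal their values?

Price 130 points; surplus 9 points.

Sorted high to low: Elif 139 points, then Yara 130 points, then Vikram 96 points, then Ivan 79 points, then Carol 33 points, then Jonah 30 points.
Elif is the highest bidder, so Elif wins.
Under the second-price rule, the price is the second-highest bid: 130 points.
Surplus = 139 points − 130 points = 9 points.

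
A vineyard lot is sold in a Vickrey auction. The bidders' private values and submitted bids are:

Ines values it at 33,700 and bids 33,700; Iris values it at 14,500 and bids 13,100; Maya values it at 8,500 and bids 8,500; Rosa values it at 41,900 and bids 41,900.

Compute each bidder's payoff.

Ranking the bids: Rosa 41,900 > Ines 33,700 > Iris 13,100 > Maya 8,500.
Rosa has the top bid and wins; the price is the second-highest bid, 33,700.
Rosa's payoff = 41,900 − 33,700 = 8,200. All other bidders lose, so their payoff is 0.

Ines 0, Iris 0, Maya 0, Rosa 8,200.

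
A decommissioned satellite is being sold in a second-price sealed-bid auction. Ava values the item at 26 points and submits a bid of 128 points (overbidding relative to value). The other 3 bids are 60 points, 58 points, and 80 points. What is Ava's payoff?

Highest competing bid: 80 points.
Ava's bid 128 points is the highest overall, so Ava wins and pays the second-highest bid, 80 points.
Payoff = value − price = 26 points − 80 points = -54 points.
Overbidding won the item at a price above value — truthful bidding would have avoided this loss.

-54 points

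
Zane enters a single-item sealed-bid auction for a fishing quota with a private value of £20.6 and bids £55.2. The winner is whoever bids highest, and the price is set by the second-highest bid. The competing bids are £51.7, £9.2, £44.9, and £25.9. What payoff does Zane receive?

Zane's payoff: -£31.1.

Highest competing bid: £51.7.
Zane's bid £55.2 is the highest overall, so Zane wins and pays the second-highest bid, £51.7.
Payoff = value − price = £20.6 − £51.7 = -£31.1.
Overbidding won the item at a price above value — truthful bidding would have avoided this loss.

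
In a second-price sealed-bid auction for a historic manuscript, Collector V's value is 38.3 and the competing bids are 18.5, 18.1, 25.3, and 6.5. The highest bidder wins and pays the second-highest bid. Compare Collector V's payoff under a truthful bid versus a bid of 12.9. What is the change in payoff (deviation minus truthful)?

-13.0

The highest competing bid is 25.3.
Bidding truthfully at 38.3: Collector V has the top bid, wins, and pays the second-highest bid 25.3. Payoff = 38.3 − 25.3 = 13.0.
Bidding 12.9: the top bid is 25.3 (a rival), so Collector V loses. Payoff = 0.0.
Change = 0.0 − 13.0 = -13.0.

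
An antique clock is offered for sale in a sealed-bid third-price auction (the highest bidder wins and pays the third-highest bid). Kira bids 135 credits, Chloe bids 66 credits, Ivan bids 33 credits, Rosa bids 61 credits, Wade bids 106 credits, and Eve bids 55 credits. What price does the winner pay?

Ranking the bids: Kira 135 credits > Wade 106 credits > Chloe 66 credits > Rosa 61 credits > Eve 55 credits > Ivan 33 credits.
Kira is the highest bidder, so Kira wins.
Under the third-price rule, the price is the third-highest bid: 66 credits.

Price paid: 66 credits.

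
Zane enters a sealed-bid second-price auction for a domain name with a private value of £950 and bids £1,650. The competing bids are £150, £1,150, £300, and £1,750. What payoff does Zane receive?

Highest competing bid: £1,750.
Zane's bid £1,650 is not the highest, so Zane loses, pays nothing, and earns zero payoff.

Zane's payoff: £0.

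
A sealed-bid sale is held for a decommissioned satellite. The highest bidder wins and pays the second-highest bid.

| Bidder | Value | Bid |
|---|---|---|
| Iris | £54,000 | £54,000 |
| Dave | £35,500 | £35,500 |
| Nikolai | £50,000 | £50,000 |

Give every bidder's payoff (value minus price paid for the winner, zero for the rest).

Ordered from highest: Iris £54,000, then Nikolai £50,000, then Dave £35,500.
Iris has the top bid and wins; the price is the second-highest bid, £50,000.
Iris's payoff = £54,000 − £50,000 = £4,000. All other bidders lose, so their payoff is 0.

Payoffs: Iris £4,000, Dave £0, Nikolai £0.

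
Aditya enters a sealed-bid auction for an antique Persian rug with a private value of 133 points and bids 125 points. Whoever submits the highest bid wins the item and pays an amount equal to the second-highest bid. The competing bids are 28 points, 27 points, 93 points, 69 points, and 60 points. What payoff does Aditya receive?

Payoff = 40 points.

Highest competing bid: 93 points.
Aditya's bid 125 points is the highest overall, so Aditya wins and pays the second-highest bid, 93 points.
Payoff = value − price = 133 points − 93 points = 40 points.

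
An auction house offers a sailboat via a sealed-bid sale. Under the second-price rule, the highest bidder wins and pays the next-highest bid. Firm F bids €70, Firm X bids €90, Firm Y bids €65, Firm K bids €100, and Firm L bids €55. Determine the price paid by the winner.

€90

Ordered from highest: Firm K €100 > Firm X €90 > Firm F €70 > Firm Y €65 > Firm L €55.
Firm K has the highest bid, so Firm K wins.
The second-highest bid is €90, so that is what Firm K pays.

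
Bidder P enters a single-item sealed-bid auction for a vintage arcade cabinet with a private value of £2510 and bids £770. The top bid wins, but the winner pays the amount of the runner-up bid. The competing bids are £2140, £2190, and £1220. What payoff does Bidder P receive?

Highest competing bid: £2190.
Bidder P's bid £770 is not the highest, so Bidder P loses, pays nothing, and earns zero payoff.

Bidder P's payoff: £0.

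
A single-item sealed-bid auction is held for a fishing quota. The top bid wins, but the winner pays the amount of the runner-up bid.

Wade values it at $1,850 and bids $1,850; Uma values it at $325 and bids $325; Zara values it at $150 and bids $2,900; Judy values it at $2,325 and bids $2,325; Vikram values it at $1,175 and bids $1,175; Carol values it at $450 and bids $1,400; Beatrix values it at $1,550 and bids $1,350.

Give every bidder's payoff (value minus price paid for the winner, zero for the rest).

Sorted high to low: Zara $2,900; Judy $2,325; Wade $1,850; Carol $1,400; Beatrix $1,350; Vikram $1,175; Uma $325.
Zara has the top bid and wins; the price is the second-highest bid, $2,325.
Zara's payoff = $150 − $2,325 = -$2,175. All other bidders lose, so their payoff is 0.

Payoffs: Wade $0, Uma $0, Zara -$2,175, Judy $0, Vikram $0, Carol $0, Beatrix $0.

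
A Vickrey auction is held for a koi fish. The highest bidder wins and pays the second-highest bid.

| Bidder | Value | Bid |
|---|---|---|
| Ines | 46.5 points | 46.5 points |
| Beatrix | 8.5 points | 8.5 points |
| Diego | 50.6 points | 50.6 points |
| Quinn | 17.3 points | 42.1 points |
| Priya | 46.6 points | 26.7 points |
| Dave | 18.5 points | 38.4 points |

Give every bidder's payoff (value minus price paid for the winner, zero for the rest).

Ines 0.0 points, Beatrix 0.0 points, Diego 4.1 points, Quinn 0.0 points, Priya 0.0 points, Dave 0.0 points.

Sorted high to low: Diego 50.6 points; Ines 46.5 points; Quinn 42.1 points; Dave 38.4 points; Priya 26.7 points; Beatrix 8.5 points.
Diego has the top bid and wins; the price is the second-highest bid, 46.5 points.
Diego's payoff = 50.6 points − 46.5 points = 4.1 points. All other bidders lose, so their payoff is 0.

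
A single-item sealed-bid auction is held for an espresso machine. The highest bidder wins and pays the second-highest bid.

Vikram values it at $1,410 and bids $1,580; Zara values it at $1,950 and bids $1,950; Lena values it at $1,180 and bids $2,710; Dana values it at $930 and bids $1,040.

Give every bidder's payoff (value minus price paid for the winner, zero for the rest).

Ordered from highest: Lena $2,710 > Zara $1,950 > Vikram $1,580 > Dana $1,040.
Lena has the top bid and wins; the price is the second-highest bid, $1,950.
Lena's payoff = $1,180 − $1,950 = -$770. All other bidders lose, so their payoff is 0.

Vikram $0, Zara $0, Lena -$770, Dana $0.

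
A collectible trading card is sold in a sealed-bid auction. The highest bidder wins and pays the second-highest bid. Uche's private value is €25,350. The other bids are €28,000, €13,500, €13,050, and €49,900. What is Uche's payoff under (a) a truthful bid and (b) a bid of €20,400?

(a) €0  (b) €0

The highest competing bid is €49,900.
Bidding truthfully at €25,350: the top bid is €49,900 (a rival), so Uche loses. Payoff = €0.
Bidding €20,400: the top bid is €49,900 (a rival), so Uche loses. Payoff = €0.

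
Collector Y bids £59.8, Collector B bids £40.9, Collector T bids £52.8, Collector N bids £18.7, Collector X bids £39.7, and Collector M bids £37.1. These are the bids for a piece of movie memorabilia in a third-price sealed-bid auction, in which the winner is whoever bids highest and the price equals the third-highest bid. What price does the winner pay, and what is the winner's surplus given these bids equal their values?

Ranking the bids: Collector Y £59.8 > Collector T £52.8 > Collector B £40.9 > Collector X £39.7 > Collector M £37.1 > Collector N £18.7.
Collector Y is the highest bidder, so Collector Y wins.
Under the third-price rule, the price is the third-highest bid: £40.9.
Surplus = £59.8 − £40.9 = £18.9.

The winner pays £40.9 for a surplus of £18.9.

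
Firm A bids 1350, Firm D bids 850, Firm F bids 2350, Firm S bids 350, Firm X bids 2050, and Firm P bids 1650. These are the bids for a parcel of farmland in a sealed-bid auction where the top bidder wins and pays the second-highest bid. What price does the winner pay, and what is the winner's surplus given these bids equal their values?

Ranking the bids: Firm F 2350 > Firm X 2050 > Firm P 1650 > Firm A 1350 > Firm D 850 > Firm S 350.
Firm F is the highest bidder, so Firm F wins.
Under the second-price rule, the price is the second-highest bid: 2050.
Surplus = 2350 − 2050 = 300.

Price 2050; surplus 300.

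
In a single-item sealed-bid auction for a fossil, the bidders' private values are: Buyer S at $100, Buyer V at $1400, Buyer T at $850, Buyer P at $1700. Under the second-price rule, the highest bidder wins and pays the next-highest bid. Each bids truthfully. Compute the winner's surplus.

Winner's surplus: $300.

Ordered from highest: Buyer P $1700, then Buyer V $1400, then Buyer T $850, then Buyer S $100.
Buyer P wins with the top bid and pays the second-highest, $1400.
Surplus = $1700 − $1400 = $300.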